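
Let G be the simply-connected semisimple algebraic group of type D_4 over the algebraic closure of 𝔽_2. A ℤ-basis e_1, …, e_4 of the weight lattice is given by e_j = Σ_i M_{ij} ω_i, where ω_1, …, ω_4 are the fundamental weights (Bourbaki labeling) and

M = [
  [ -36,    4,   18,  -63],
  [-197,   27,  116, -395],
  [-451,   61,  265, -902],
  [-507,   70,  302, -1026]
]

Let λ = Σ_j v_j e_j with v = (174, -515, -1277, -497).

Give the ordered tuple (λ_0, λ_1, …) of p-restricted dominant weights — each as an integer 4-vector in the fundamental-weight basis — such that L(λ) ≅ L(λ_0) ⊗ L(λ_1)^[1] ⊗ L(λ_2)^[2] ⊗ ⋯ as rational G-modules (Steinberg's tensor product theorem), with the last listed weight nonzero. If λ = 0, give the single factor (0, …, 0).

((1, 0, 0, 0),)

Converting to the ω-basis (c_i = row i of M dotted with v = (174, -515, -1277, -497)):
  c_1 = (-36)·(174) + (4)·(-515) + (18)·(-1277) + (-63)·(-497) = 1
  c_2 = (-197)·(174) + (27)·(-515) + (116)·(-1277) + (-395)·(-497) = 0
  c_3 = (-451)·(174) + (61)·(-515) + (265)·(-1277) + (-902)·(-497) = 0
  c_4 = (-507)·(174) + (70)·(-515) + (302)·(-1277) + (-1026)·(-497) = 0
Writing each c_i in base p = 2:
  c_1 = 1 = 1·2^0
  c_2 = 0
  c_3 = 0
  c_4 = 0
p-restricted factor λ_0 = (1, 0, 0, 0)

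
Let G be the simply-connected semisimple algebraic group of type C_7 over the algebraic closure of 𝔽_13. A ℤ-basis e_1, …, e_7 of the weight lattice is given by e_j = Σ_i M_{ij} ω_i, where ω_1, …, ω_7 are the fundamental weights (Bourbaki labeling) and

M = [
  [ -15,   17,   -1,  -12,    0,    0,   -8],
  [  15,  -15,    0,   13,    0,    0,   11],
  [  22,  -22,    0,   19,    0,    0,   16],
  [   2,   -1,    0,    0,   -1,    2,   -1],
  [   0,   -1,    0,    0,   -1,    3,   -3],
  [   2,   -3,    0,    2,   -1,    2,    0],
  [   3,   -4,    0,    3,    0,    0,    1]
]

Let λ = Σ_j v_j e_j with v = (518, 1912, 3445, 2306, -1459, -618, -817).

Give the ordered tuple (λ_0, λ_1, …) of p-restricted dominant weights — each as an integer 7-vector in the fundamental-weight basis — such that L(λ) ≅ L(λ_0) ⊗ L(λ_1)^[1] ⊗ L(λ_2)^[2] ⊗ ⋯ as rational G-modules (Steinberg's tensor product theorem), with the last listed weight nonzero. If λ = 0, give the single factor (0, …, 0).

ω-coordinates c = M·v, v = (518, 1912, 3445, 2306, -1459, -618, -817):
  c_1 = (-15)·(518) + (17)·(1912) + (-1)·(3445) + (-12)·(2306) + (0)·(-1459) + (0)·(-618) + (-8)·(-817) = 153
  c_2 = (15)·(518) + (-15)·(1912) + (0)·(3445) + (13)·(2306) + (0)·(-1459) + (0)·(-618) + (11)·(-817) = 81
  c_3 = (22)·(518) + (-22)·(1912) + (0)·(3445) + (19)·(2306) + (0)·(-1459) + (0)·(-618) + (16)·(-817) = 74
  c_4 = (2)·(518) + (-1)·(1912) + (0)·(3445) + (0)·(2306) + (-1)·(-1459) + (2)·(-618) + (-1)·(-817) = 164
  c_5 = (0)·(518) + (-1)·(1912) + (0)·(3445) + (0)·(2306) + (-1)·(-1459) + (3)·(-618) + (-3)·(-817) = 144
  c_6 = (2)·(518) + (-3)·(1912) + (0)·(3445) + (2)·(2306) + (-1)·(-1459) + (2)·(-618) + (0)·(-817) = 135
  c_7 = (3)·(518) + (-4)·(1912) + (0)·(3445) + (3)·(2306) + (0)·(-1459) + (0)·(-618) + (1)·(-817) = 7
Writing each c_i in base p = 13:
  c_1 = 153 = 10·13^0 + 11·13^1
  c_2 = 81 = 3·13^0 + 6·13^1
  c_3 = 74 = 9·13^0 + 5·13^1
  c_4 = 164 = 8·13^0 + 12·13^1
  c_5 = 144 = 1·13^0 + 11·13^1
  c_6 = 135 = 5·13^0 + 10·13^1
  c_7 = 7 = 7·13^0
λ_0 = (10, 3, 9, 8, 1, 5, 7)
λ_1 = (11, 6, 5, 12, 11, 10, 0)

((10, 3, 9, 8, 1, 5, 7), (11, 6, 5, 12, 11, 10, 0))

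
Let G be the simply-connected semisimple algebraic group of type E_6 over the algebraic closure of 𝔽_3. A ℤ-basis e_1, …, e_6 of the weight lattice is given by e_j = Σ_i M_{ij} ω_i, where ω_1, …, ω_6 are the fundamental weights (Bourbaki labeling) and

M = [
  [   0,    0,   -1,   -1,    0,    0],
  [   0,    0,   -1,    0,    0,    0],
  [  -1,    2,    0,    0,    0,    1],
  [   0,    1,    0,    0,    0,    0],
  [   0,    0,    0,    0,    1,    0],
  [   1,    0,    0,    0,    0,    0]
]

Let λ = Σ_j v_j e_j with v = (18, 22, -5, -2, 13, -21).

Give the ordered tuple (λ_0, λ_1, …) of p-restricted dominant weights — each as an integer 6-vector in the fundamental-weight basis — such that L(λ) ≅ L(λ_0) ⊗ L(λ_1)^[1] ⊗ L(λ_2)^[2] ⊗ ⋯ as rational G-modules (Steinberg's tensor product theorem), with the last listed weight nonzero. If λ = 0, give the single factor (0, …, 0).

((1, 2, 2, 1, 1, 0), (2, 1, 1, 1, 1, 0), (0, 0, 0, 2, 1, 2))

Converting to the ω-basis (c_i = row i of M dotted with v = (18, 22, -5, -2, 13, -21)):
  c_1 = 0·18 + 0·22 + (-1)·(-5) + (-1)·(-2) + 0·13 + (0)·(-21) = 7
  c_2 = 0·18 + 0·22 + (-1)·(-5) + (0)·(-2) + 0·13 + (0)·(-21) = 5
  c_3 = (-1)·(18) + 2·22 + (0)·(-5) + (0)·(-2) + 0·13 + (1)·(-21) = 5
  c_4 = 0·18 + 1·22 + (0)·(-5) + (0)·(-2) + 0·13 + (0)·(-21) = 22
  c_5 = 0·18 + 0·22 + (0)·(-5) + (0)·(-2) + 1·13 + (0)·(-21) = 13
  c_6 = 1·18 + 0·22 + (0)·(-5) + (0)·(-2) + 0·13 + (0)·(-21) = 18
Expand coordinatewise in base 3:
  c_1 = 7 = 1·3^0 + 2·3^1
  c_2 = 5 = 2·3^0 + 1·3^1
  c_3 = 5 = 2·3^0 + 1·3^1
  c_4 = 22 = 1·3^0 + 1·3^1 + 2·3^2
  c_5 = 13 = 1·3^0 + 1·3^1 + 1·3^2
  c_6 = 18 = 0·3^0 + 0·3^1 + 2·3^2
p-restricted factor λ_0 = (1, 2, 2, 1, 1, 0)
p-restricted factor λ_1 = (2, 1, 1, 1, 1, 0)
p-restricted factor λ_2 = (0, 0, 0, 2, 1, 2)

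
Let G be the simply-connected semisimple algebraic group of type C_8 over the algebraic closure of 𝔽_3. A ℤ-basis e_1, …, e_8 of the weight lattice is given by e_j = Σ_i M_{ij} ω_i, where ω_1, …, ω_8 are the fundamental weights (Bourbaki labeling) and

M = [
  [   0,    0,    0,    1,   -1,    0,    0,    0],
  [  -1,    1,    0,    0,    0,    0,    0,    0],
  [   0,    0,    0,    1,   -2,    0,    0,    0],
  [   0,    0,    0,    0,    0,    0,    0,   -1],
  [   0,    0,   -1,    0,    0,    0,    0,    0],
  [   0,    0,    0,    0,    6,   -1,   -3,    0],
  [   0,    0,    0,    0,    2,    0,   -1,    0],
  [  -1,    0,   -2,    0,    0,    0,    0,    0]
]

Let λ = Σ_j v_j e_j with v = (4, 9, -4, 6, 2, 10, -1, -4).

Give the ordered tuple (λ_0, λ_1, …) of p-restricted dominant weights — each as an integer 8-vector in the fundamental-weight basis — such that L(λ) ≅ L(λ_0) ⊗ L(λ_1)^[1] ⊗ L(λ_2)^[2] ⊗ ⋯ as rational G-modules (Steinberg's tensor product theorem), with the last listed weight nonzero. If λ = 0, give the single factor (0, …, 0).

Converting to the ω-basis (c_i = row i of M dotted with v = (4, 9, -4, 6, 2, 10, -1, -4)):
  c_1 = 0·4 + 0·9 + (0)·(-4) + 1·6 + (-1)·(2) + 0·10 + (0)·(-1) + (0)·(-4) = 4
  c_2 = (-1)·(4) + 1·9 + (0)·(-4) + 0·6 + 0·2 + 0·10 + (0)·(-1) + (0)·(-4) = 5
  c_3 = 0·4 + 0·9 + (0)·(-4) + 1·6 + (-2)·(2) + 0·10 + (0)·(-1) + (0)·(-4) = 2
  c_4 = 0·4 + 0·9 + (0)·(-4) + 0·6 + 0·2 + 0·10 + (0)·(-1) + (-1)·(-4) = 4
  c_5 = 0·4 + 0·9 + (-1)·(-4) + 0·6 + 0·2 + 0·10 + (0)·(-1) + (0)·(-4) = 4
  c_6 = 0·4 + 0·9 + (0)·(-4) + 0·6 + 6·2 + (-1)·(10) + (-3)·(-1) + (0)·(-4) = 5
  c_7 = 0·4 + 0·9 + (0)·(-4) + 0·6 + 2·2 + 0·10 + (-1)·(-1) + (0)·(-4) = 5
  c_8 = (-1)·(4) + 0·9 + (-2)·(-4) + 0·6 + 0·2 + 0·10 + (0)·(-1) + (0)·(-4) = 4
Writing each c_i in base p = 3:
  c_1 = 4 = 1·3^0 + 1·3^1
  c_2 = 5 = 2·3^0 + 1·3^1
  c_3 = 2 = 2·3^0
  c_4 = 4 = 1·3^0 + 1·3^1
  c_5 = 4 = 1·3^0 + 1·3^1
  c_6 = 5 = 2·3^0 + 1·3^1
  c_7 = 5 = 2·3^0 + 1·3^1
  c_8 = 4 = 1·3^0 + 1·3^1
p-restricted factor λ_0 = (1, 2, 2, 1, 1, 2, 2, 1)
p-restricted factor λ_1 = (1, 1, 0, 1, 1, 1, 1, 1)

((1, 2, 2, 1, 1, 2, 2, 1), (1, 1, 0, 1, 1, 1, 1, 1))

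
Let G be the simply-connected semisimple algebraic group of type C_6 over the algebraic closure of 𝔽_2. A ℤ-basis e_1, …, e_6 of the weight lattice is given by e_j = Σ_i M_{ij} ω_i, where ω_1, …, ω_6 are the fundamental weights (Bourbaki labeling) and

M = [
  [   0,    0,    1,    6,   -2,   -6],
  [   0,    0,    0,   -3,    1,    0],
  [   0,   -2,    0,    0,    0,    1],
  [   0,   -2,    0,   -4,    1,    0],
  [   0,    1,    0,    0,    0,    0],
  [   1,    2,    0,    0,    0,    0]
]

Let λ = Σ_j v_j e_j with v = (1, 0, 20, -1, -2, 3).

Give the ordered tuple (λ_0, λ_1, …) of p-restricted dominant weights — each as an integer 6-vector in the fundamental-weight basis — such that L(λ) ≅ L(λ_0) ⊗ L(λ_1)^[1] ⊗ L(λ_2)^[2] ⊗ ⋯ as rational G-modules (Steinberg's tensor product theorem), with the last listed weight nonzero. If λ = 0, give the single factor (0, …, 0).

((0, 1, 1, 0, 0, 1), (0, 0, 1, 1, 0, 0))

Change of basis e → ω: c = M·v where v = (1, 0, 20, -1, -2, 3):
  c_1 = (0)·(1) + (0)·(0) + (1)·(20) + (6)·(-1) + (-2)·(-2) + (-6)·(3) = 0
  c_2 = (0)·(1) + (0)·(0) + (0)·(20) + (-3)·(-1) + (1)·(-2) + (0)·(3) = 1
  c_3 = (0)·(1) + (-2)·(0) + (0)·(20) + (0)·(-1) + (0)·(-2) + (1)·(3) = 3
  c_4 = (0)·(1) + (-2)·(0) + (0)·(20) + (-4)·(-1) + (1)·(-2) + (0)·(3) = 2
  c_5 = (0)·(1) + (1)·(0) + (0)·(20) + (0)·(-1) + (0)·(-2) + (0)·(3) = 0
  c_6 = (1)·(1) + (2)·(0) + (0)·(20) + (0)·(-1) + (0)·(-2) + (0)·(3) = 1
p = 2; digits c_i = Σ_j d_{ij}·2^j, 0 ≤ d_{ij} < 2:
  c_1 = 0
  c_2 = 1 = 1·2^0
  c_3 = 3 = 1·2^0 + 1·2^1
  c_4 = 2 = 0·2^0 + 1·2^1
  c_5 = 0
  c_6 = 1 = 1·2^0
p-restricted factor λ_0 = (0, 1, 1, 0, 0, 1)
p-restricted factor λ_1 = (0, 0, 1, 1, 0, 0)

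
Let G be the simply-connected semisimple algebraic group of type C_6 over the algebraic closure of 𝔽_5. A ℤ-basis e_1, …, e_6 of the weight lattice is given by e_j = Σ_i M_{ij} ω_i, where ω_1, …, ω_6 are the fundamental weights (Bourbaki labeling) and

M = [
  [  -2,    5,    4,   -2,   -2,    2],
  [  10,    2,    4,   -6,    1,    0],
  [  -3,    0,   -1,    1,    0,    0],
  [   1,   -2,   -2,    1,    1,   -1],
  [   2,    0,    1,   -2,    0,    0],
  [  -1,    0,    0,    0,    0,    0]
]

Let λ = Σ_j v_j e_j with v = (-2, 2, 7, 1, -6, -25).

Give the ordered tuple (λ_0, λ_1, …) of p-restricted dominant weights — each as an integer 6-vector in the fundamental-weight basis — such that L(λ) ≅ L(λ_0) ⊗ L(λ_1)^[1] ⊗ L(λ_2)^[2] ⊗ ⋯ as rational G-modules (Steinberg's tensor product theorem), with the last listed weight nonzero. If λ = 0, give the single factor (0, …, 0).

ω-coordinates c = M·v, v = (-2, 2, 7, 1, -6, -25):
  c_1 = (-2)·(-2) + (5)·(2) + (4)·(7) + (-2)·(1) + (-2)·(-6) + (2)·(-25) = 2
  c_2 = (10)·(-2) + (2)·(2) + (4)·(7) + (-6)·(1) + (1)·(-6) + (0)·(-25) = 0
  c_3 = (-3)·(-2) + (0)·(2) + (-1)·(7) + (1)·(1) + (0)·(-6) + (0)·(-25) = 0
  c_4 = (1)·(-2) + (-2)·(2) + (-2)·(7) + (1)·(1) + (1)·(-6) + (-1)·(-25) = 0
  c_5 = (2)·(-2) + (0)·(2) + (1)·(7) + (-2)·(1) + (0)·(-6) + (0)·(-25) = 1
  c_6 = (-1)·(-2) + (0)·(2) + (0)·(7) + (0)·(1) + (0)·(-6) + (0)·(-25) = 2
Writing each c_i in base p = 5:
  c_1 = 2 = 2·5^0
  c_2 = 0
  c_3 = 0
  c_4 = 0
  c_5 = 1 = 1·5^0
  c_6 = 2 = 2·5^0
p-restricted factor λ_0 = (2, 0, 0, 0, 1, 2)

((2, 0, 0, 0, 1, 2),)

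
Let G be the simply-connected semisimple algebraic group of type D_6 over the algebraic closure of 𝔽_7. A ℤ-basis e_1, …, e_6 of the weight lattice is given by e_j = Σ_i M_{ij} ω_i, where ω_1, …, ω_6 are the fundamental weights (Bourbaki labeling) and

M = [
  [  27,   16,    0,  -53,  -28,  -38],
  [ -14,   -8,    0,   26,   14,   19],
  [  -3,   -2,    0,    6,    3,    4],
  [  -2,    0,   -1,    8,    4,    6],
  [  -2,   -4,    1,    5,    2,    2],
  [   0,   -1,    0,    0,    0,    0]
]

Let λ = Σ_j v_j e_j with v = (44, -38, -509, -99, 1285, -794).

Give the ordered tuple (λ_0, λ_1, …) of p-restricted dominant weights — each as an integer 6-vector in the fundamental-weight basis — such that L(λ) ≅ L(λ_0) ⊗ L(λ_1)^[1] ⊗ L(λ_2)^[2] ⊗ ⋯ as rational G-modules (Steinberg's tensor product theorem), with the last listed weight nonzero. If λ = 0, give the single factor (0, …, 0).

((5, 4, 1, 5, 0, 3), (2, 2, 4, 0, 6, 5))

Converting to the ω-basis (c_i = row i of M dotted with v = (44, -38, -509, -99, 1285, -794)):
  c_1 = 27·44 + (16)·(-38) + (0)·(-509) + (-53)·(-99) + (-28)·(1285) + (-38)·(-794) = 19
  c_2 = (-14)·(44) + (-8)·(-38) + (0)·(-509) + (26)·(-99) + 14·1285 + (19)·(-794) = 18
  c_3 = (-3)·(44) + (-2)·(-38) + (0)·(-509) + (6)·(-99) + 3·1285 + (4)·(-794) = 29
  c_4 = (-2)·(44) + (0)·(-38) + (-1)·(-509) + (8)·(-99) + 4·1285 + (6)·(-794) = 5
  c_5 = (-2)·(44) + (-4)·(-38) + (1)·(-509) + (5)·(-99) + 2·1285 + (2)·(-794) = 42
  c_6 = 0·44 + (-1)·(-38) + (0)·(-509) + (0)·(-99) + 0·1285 + (0)·(-794) = 38
Expand coordinatewise in base 7:
  c_1 = 19 = 5·7^0 + 2·7^1
  c_2 = 18 = 4·7^0 + 2·7^1
  c_3 = 29 = 1·7^0 + 4·7^1
  c_4 = 5 = 5·7^0
  c_5 = 42 = 0·7^0 + 6·7^1
  c_6 = 38 = 3·7^0 + 5·7^1
Factor λ_0 = (5, 4, 1, 5, 0, 3)
Factor λ_1 = (2, 2, 4, 0, 6, 5)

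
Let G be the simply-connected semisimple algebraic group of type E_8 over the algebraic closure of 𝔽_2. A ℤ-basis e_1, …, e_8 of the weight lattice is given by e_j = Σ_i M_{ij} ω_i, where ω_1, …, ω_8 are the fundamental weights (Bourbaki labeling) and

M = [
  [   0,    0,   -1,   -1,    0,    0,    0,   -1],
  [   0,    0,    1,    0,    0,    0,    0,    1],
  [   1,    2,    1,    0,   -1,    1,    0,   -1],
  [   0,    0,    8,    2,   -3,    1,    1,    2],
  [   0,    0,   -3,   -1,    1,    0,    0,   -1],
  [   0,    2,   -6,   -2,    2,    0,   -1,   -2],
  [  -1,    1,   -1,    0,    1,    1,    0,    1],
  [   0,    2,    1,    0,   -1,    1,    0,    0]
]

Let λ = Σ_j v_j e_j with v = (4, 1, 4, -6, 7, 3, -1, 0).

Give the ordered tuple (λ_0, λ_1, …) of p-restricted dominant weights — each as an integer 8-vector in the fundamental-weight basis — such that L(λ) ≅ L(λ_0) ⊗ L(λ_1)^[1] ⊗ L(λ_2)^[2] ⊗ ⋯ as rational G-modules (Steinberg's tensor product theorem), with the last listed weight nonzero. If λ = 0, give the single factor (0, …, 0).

In the fundamental-weight basis, λ has coordinates c = M·v (v = (4, 1, 4, -6, 7, 3, -1, 0)):
  c_1 = 0·4 + 0·1 + (-1)·(4) + (-1)·(-6) + 0·7 + 0·3 + (0)·(-1) + (-1)·(0) = 2
  c_2 = 0·4 + 0·1 + 1·4 + (0)·(-6) + 0·7 + 0·3 + (0)·(-1) + 1·0 = 4
  c_3 = 1·4 + 2·1 + 1·4 + (0)·(-6) + (-1)·(7) + 1·3 + (0)·(-1) + (-1)·(0) = 6
  c_4 = 0·4 + 0·1 + 8·4 + (2)·(-6) + (-3)·(7) + 1·3 + (1)·(-1) + 2·0 = 1
  c_5 = 0·4 + 0·1 + (-3)·(4) + (-1)·(-6) + 1·7 + 0·3 + (0)·(-1) + (-1)·(0) = 1
  c_6 = 0·4 + 2·1 + (-6)·(4) + (-2)·(-6) + 2·7 + 0·3 + (-1)·(-1) + (-2)·(0) = 5
  c_7 = (-1)·(4) + 1·1 + (-1)·(4) + (0)·(-6) + 1·7 + 1·3 + (0)·(-1) + 1·0 = 3
  c_8 = 0·4 + 2·1 + 1·4 + (0)·(-6) + (-1)·(7) + 1·3 + (0)·(-1) + 0·0 = 2
Expand coordinatewise in base 2:
  c_1 = 2 = 0·2^0 + 1·2^1
  c_2 = 4 = 0·2^0 + 0·2^1 + 1·2^2
  c_3 = 6 = 0·2^0 + 1·2^1 + 1·2^2
  c_4 = 1 = 1·2^0
  c_5 = 1 = 1·2^0
  c_6 = 5 = 1·2^0 + 0·2^1 + 1·2^2
  c_7 = 3 = 1·2^0 + 1·2^1
  c_8 = 2 = 0·2^0 + 1·2^1
Factor λ_0 = (0, 0, 0, 1, 1, 1, 1, 0)
Factor λ_1 = (1, 0, 1, 0, 0, 0, 1, 1)
Factor λ_2 = (0, 1, 1, 0, 0, 1, 0, 0)

((0, 0, 0, 1, 1, 1, 1, 0), (1, 0, 1, 0, 0, 0, 1, 1), (0, 1, 1, 0, 0, 1, 0, 0))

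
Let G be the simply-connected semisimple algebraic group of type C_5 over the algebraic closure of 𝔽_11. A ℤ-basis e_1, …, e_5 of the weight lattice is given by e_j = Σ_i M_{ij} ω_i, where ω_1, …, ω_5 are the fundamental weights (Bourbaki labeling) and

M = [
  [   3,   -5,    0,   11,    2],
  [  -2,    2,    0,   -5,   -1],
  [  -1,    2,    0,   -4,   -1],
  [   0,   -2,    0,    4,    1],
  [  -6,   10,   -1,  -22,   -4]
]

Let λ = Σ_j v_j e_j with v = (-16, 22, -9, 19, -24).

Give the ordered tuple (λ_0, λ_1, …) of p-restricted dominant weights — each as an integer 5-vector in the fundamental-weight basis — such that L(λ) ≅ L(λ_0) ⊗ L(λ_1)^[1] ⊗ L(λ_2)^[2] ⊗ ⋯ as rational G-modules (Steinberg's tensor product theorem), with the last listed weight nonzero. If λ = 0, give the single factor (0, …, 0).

In the fundamental-weight basis, λ has coordinates c = M·v (v = (-16, 22, -9, 19, -24)):
  c_1 = 3*-16 + -5*22 + 0*-9 + 11*19 + 2*-24 = 3
  c_2 = -2*-16 + 2*22 + 0*-9 + -5*19 + -1*-24 = 5
  c_3 = -1*-16 + 2*22 + 0*-9 + -4*19 + -1*-24 = 8
  c_4 = 0*-16 + -2*22 + 0*-9 + 4*19 + 1*-24 = 8
  c_5 = -6*-16 + 10*22 + -1*-9 + -22*19 + -4*-24 = 3
p = 11; digits c_i = Σ_j d_{ij}·11^j, 0 ≤ d_{ij} < 11:
  c_1 = 3 = 3·11^0
  c_2 = 5 = 5·11^0
  c_3 = 8 = 8·11^0
  c_4 = 8 = 8·11^0
  c_5 = 3 = 3·11^0
λ_0 = (3, 5, 8, 8, 3)

((3, 5, 8, 8, 3),)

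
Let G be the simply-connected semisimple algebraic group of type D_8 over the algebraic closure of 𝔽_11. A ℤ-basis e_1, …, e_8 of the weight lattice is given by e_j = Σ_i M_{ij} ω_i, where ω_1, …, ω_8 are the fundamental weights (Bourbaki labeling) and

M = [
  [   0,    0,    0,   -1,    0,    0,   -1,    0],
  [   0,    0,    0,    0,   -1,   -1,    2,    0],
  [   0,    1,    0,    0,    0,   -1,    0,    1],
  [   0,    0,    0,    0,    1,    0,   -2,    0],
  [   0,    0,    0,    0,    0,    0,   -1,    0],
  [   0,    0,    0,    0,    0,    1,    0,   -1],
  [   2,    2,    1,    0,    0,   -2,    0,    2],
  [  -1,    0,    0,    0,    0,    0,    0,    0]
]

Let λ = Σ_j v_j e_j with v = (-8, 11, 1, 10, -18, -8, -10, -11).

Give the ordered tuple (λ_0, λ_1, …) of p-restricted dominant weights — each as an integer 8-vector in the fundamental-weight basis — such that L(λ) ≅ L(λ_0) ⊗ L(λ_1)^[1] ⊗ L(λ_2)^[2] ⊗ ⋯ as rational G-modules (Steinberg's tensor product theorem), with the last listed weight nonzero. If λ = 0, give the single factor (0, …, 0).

((0, 6, 8, 2, 10, 3, 1, 8),)

In the fundamental-weight basis, λ has coordinates c = M·v (v = (-8, 11, 1, 10, -18, -8, -10, -11)):
  c_1 = (0)·(-8) + (0)·(11) + (0)·(1) + (-1)·(10) + (0)·(-18) + (0)·(-8) + (-1)·(-10) + (0)·(-11) = 0
  c_2 = (0)·(-8) + (0)·(11) + (0)·(1) + (0)·(10) + (-1)·(-18) + (-1)·(-8) + (2)·(-10) + (0)·(-11) = 6
  c_3 = (0)·(-8) + (1)·(11) + (0)·(1) + (0)·(10) + (0)·(-18) + (-1)·(-8) + (0)·(-10) + (1)·(-11) = 8
  c_4 = (0)·(-8) + (0)·(11) + (0)·(1) + (0)·(10) + (1)·(-18) + (0)·(-8) + (-2)·(-10) + (0)·(-11) = 2
  c_5 = (0)·(-8) + (0)·(11) + (0)·(1) + (0)·(10) + (0)·(-18) + (0)·(-8) + (-1)·(-10) + (0)·(-11) = 10
  c_6 = (0)·(-8) + (0)·(11) + (0)·(1) + (0)·(10) + (0)·(-18) + (1)·(-8) + (0)·(-10) + (-1)·(-11) = 3
  c_7 = (2)·(-8) + (2)·(11) + (1)·(1) + (0)·(10) + (0)·(-18) + (-2)·(-8) + (0)·(-10) + (2)·(-11) = 1
  c_8 = (-1)·(-8) + (0)·(11) + (0)·(1) + (0)·(10) + (0)·(-18) + (0)·(-8) + (0)·(-10) + (0)·(-11) = 8
p = 11; digits c_i = Σ_j d_{ij}·11^j, 0 ≤ d_{ij} < 11:
  c_1 = 0
  c_2 = 6 = 6·11^0
  c_3 = 8 = 8·11^0
  c_4 = 2 = 2·11^0
  c_5 = 10 = 10·11^0
  c_6 = 3 = 3·11^0
  c_7 = 1 = 1·11^0
  c_8 = 8 = 8·11^0
p-restricted factor λ_0 = (0, 6, 8, 2, 10, 3, 1, 8)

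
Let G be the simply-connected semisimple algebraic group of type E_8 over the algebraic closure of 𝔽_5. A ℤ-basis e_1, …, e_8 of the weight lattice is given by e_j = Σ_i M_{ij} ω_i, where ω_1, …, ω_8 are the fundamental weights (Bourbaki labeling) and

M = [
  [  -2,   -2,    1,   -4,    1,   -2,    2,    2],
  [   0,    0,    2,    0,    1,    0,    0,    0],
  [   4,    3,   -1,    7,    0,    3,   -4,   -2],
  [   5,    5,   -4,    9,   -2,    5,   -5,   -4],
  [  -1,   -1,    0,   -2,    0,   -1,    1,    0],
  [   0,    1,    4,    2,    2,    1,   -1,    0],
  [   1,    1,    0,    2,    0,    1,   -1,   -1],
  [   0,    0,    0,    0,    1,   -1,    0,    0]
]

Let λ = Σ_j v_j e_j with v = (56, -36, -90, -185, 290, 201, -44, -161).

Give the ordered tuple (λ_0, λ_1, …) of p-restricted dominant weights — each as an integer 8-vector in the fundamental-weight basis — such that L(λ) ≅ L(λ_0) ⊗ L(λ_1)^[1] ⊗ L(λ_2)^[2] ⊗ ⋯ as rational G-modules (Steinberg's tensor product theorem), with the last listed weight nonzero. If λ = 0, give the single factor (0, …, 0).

((3, 0, 2, 4, 0, 4, 1, 4), (2, 2, 2, 1, 1, 1, 1, 2), (3, 4, 0, 3, 4, 2, 2, 3))

Converting to the ω-basis (c_i = row i of M dotted with v = (56, -36, -90, -185, 290, 201, -44, -161)):
  c_1 = -2*56 + -2*-36 + 1*-90 + -4*-185 + 1*290 + -2*201 + 2*-44 + 2*-161 = 88
  c_2 = 0*56 + 0*-36 + 2*-90 + 0*-185 + 1*290 + 0*201 + 0*-44 + 0*-161 = 110
  c_3 = 4*56 + 3*-36 + -1*-90 + 7*-185 + 0*290 + 3*201 + -4*-44 + -2*-161 = 12
  c_4 = 5*56 + 5*-36 + -4*-90 + 9*-185 + -2*290 + 5*201 + -5*-44 + -4*-161 = 84
  c_5 = -1*56 + -1*-36 + 0*-90 + -2*-185 + 0*290 + -1*201 + 1*-44 + 0*-161 = 105
  c_6 = 0*56 + 1*-36 + 4*-90 + 2*-185 + 2*290 + 1*201 + -1*-44 + 0*-161 = 59
  c_7 = 1*56 + 1*-36 + 0*-90 + 2*-185 + 0*290 + 1*201 + -1*-44 + -1*-161 = 56
  c_8 = 0*56 + 0*-36 + 0*-90 + 0*-185 + 1*290 + -1*201 + 0*-44 + 0*-161 = 89
Writing each c_i in base p = 5:
  c_1 = 88 = 3·5^0 + 2·5^1 + 3·5^2
  c_2 = 110 = 0·5^0 + 2·5^1 + 4·5^2
  c_3 = 12 = 2·5^0 + 2·5^1
  c_4 = 84 = 4·5^0 + 1·5^1 + 3·5^2
  c_5 = 105 = 0·5^0 + 1·5^1 + 4·5^2
  c_6 = 59 = 4·5^0 + 1·5^1 + 2·5^2
  c_7 = 56 = 1·5^0 + 1·5^1 + 2·5^2
  c_8 = 89 = 4·5^0 + 2·5^1 + 3·5^2
λ_0 = (3, 0, 2, 4, 0, 4, 1, 4)
λ_1 = (2, 2, 2, 1, 1, 1, 1, 2)
λ_2 = (3, 4, 0, 3, 4, 2, 2, 3)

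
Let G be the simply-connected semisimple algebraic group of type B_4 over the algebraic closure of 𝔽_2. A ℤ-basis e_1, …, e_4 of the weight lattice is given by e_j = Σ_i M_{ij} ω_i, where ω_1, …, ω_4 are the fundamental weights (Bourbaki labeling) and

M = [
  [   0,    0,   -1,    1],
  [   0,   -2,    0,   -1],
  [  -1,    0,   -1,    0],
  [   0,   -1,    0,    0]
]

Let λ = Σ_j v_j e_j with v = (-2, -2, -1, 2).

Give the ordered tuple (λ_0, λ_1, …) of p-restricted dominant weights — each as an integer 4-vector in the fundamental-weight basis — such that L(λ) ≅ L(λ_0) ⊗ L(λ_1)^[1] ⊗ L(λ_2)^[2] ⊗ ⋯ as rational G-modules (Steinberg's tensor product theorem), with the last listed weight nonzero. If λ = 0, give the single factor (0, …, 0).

Change of basis e → ω: c = M·v where v = (-2, -2, -1, 2):
  c_1 = 0*-2 + 0*-2 + -1*-1 + 1*2 = 3
  c_2 = 0*-2 + -2*-2 + 0*-1 + -1*2 = 2
  c_3 = -1*-2 + 0*-2 + -1*-1 + 0*2 = 3
  c_4 = 0*-2 + -1*-2 + 0*-1 + 0*2 = 2
p = 2; digits c_i = Σ_j d_{ij}·2^j, 0 ≤ d_{ij} < 2:
  c_1 = 3 = 1·2^0 + 1·2^1
  c_2 = 2 = 0·2^0 + 1·2^1
  c_3 = 3 = 1·2^0 + 1·2^1
  c_4 = 2 = 0·2^0 + 1·2^1
p-restricted factor λ_0 = (1, 0, 1, 0)
p-restricted factor λ_1 = (1, 1, 1, 1)

((1, 0, 1, 0), (1, 1, 1, 1))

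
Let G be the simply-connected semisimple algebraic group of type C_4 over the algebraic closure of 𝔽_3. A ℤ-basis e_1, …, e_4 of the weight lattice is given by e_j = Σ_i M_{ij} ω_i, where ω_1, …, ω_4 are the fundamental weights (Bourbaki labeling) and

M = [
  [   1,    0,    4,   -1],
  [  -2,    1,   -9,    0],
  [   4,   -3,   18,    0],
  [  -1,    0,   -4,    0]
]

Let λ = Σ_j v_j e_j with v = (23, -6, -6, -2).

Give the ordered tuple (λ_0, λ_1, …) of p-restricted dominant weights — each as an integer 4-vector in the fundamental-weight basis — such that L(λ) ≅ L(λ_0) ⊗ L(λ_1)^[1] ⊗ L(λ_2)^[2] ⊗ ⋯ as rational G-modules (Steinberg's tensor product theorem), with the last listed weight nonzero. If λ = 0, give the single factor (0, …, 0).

((1, 2, 2, 1),)

Converting to the ω-basis (c_i = row i of M dotted with v = (23, -6, -6, -2)):
  c_1 = 1*23 + 0*-6 + 4*-6 + -1*-2 = 1
  c_2 = -2*23 + 1*-6 + -9*-6 + 0*-2 = 2
  c_3 = 4*23 + -3*-6 + 18*-6 + 0*-2 = 2
  c_4 = -1*23 + 0*-6 + -4*-6 + 0*-2 = 1
Base-3 expansion of each c_i:
  c_1 = 1 = 1·3^0
  c_2 = 2 = 2·3^0
  c_3 = 2 = 2·3^0
  c_4 = 1 = 1·3^0
Factor λ_0 = (1, 2, 2, 1)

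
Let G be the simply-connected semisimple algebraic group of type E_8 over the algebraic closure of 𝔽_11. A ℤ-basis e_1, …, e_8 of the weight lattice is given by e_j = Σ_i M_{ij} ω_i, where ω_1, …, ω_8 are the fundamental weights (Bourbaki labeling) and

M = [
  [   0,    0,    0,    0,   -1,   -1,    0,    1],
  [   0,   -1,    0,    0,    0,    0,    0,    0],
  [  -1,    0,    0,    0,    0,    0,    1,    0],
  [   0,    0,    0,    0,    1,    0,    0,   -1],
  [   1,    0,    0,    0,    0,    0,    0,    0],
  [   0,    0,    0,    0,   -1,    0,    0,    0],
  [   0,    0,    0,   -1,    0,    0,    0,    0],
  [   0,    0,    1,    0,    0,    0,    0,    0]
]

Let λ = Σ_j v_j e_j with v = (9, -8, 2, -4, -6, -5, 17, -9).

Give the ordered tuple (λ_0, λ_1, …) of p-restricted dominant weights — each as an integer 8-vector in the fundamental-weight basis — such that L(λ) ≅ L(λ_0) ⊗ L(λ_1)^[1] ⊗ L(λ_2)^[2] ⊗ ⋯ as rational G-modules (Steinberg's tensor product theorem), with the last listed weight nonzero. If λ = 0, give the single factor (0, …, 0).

((2, 8, 8, 3, 9, 6, 4, 2),)

Converting to the ω-basis (c_i = row i of M dotted with v = (9, -8, 2, -4, -6, -5, 17, -9)):
  c_1 = 0·9 + (0)·(-8) + 0·2 + (0)·(-4) + (-1)·(-6) + (-1)·(-5) + 0·17 + (1)·(-9) = 2
  c_2 = 0·9 + (-1)·(-8) + 0·2 + (0)·(-4) + (0)·(-6) + (0)·(-5) + 0·17 + (0)·(-9) = 8
  c_3 = (-1)·(9) + (0)·(-8) + 0·2 + (0)·(-4) + (0)·(-6) + (0)·(-5) + 1·17 + (0)·(-9) = 8
  c_4 = 0·9 + (0)·(-8) + 0·2 + (0)·(-4) + (1)·(-6) + (0)·(-5) + 0·17 + (-1)·(-9) = 3
  c_5 = 1·9 + (0)·(-8) + 0·2 + (0)·(-4) + (0)·(-6) + (0)·(-5) + 0·17 + (0)·(-9) = 9
  c_6 = 0·9 + (0)·(-8) + 0·2 + (0)·(-4) + (-1)·(-6) + (0)·(-5) + 0·17 + (0)·(-9) = 6
  c_7 = 0·9 + (0)·(-8) + 0·2 + (-1)·(-4) + (0)·(-6) + (0)·(-5) + 0·17 + (0)·(-9) = 4
  c_8 = 0·9 + (0)·(-8) + 1·2 + (0)·(-4) + (0)·(-6) + (0)·(-5) + 0·17 + (0)·(-9) = 2
Expand coordinatewise in base 11:
  c_1 = 2 = 2·11^0
  c_2 = 8 = 8·11^0
  c_3 = 8 = 8·11^0
  c_4 = 3 = 3·11^0
  c_5 = 9 = 9·11^0
  c_6 = 6 = 6·11^0
  c_7 = 4 = 4·11^0
  c_8 = 2 = 2·11^0
p-restricted factor λ_0 = (2, 8, 8, 3, 9, 6, 4, 2)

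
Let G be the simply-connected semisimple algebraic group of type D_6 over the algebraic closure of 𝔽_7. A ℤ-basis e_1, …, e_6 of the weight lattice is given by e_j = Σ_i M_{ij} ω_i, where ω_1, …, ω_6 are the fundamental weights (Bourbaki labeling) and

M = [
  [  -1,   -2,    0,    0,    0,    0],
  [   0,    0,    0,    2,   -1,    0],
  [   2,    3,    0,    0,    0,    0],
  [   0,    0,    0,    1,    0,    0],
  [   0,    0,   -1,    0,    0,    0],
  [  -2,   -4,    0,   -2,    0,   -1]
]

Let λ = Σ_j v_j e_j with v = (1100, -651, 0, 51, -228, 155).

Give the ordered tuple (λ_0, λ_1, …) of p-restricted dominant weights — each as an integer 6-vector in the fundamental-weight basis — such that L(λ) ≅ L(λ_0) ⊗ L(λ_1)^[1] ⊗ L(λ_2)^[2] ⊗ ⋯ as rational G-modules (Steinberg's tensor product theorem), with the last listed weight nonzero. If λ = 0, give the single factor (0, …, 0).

((6, 1, 2, 2, 0, 0), (0, 5, 0, 0, 0, 0), (4, 6, 5, 1, 0, 3))

Compute c_i = Σ_j M_{ij} v_j with v = (1100, -651, 0, 51, -228, 155):
  c_1 = (-1)·(1100) + (-2)·(-651) + 0·0 + 0·51 + (0)·(-228) + 0·155 = 202
  c_2 = 0·1100 + (0)·(-651) + 0·0 + 2·51 + (-1)·(-228) + 0·155 = 330
  c_3 = 2·1100 + (3)·(-651) + 0·0 + 0·51 + (0)·(-228) + 0·155 = 247
  c_4 = 0·1100 + (0)·(-651) + 0·0 + 1·51 + (0)·(-228) + 0·155 = 51
  c_5 = 0·1100 + (0)·(-651) + (-1)·(0) + 0·51 + (0)·(-228) + 0·155 = 0
  c_6 = (-2)·(1100) + (-4)·(-651) + 0·0 + (-2)·(51) + (0)·(-228) + (-1)·(155) = 147
Expand coordinatewise in base 7:
  c_1 = 202 = 6·7^0 + 0·7^1 + 4·7^2
  c_2 = 330 = 1·7^0 + 5·7^1 + 6·7^2
  c_3 = 247 = 2·7^0 + 0·7^1 + 5·7^2
  c_4 = 51 = 2·7^0 + 0·7^1 + 1·7^2
  c_5 = 0
  c_6 = 147 = 0·7^0 + 0·7^1 + 3·7^2
Factor λ_0 = (6, 1, 2, 2, 0, 0)
Factor λ_1 = (0, 5, 0, 0, 0, 0)
Factor λ_2 = (4, 6, 5, 1, 0, 3)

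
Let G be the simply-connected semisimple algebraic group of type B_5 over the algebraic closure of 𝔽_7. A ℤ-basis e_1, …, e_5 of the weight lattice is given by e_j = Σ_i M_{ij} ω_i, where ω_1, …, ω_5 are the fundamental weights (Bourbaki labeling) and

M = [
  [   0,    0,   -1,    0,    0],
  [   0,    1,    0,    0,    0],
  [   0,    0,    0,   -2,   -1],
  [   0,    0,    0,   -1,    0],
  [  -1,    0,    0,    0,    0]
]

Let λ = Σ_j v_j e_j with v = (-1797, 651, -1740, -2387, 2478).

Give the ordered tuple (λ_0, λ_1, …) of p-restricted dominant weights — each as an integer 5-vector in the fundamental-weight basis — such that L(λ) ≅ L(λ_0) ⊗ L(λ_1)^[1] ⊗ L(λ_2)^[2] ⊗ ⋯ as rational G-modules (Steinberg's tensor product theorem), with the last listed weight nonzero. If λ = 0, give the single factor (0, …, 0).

ω-coordinates c = M·v, v = (-1797, 651, -1740, -2387, 2478):
  c_1 = (0)·(-1797) + (0)·(651) + (-1)·(-1740) + (0)·(-2387) + (0)·(2478) = 1740
  c_2 = (0)·(-1797) + (1)·(651) + (0)·(-1740) + (0)·(-2387) + (0)·(2478) = 651
  c_3 = (0)·(-1797) + (0)·(651) + (0)·(-1740) + (-2)·(-2387) + (-1)·(2478) = 2296
  c_4 = (0)·(-1797) + (0)·(651) + (0)·(-1740) + (-1)·(-2387) + (0)·(2478) = 2387
  c_5 = (-1)·(-1797) + (0)·(651) + (0)·(-1740) + (0)·(-2387) + (0)·(2478) = 1797
Expand coordinatewise in base 7:
  c_1 = 1740 = 4·7^0 + 3·7^1 + 0·7^2 + 5·7^3
  c_2 = 651 = 0·7^0 + 2·7^1 + 6·7^2 + 1·7^3
  c_3 = 2296 = 0·7^0 + 6·7^1 + 4·7^2 + 6·7^3
  c_4 = 2387 = 0·7^0 + 5·7^1 + 6·7^2 + 6·7^3
  c_5 = 1797 = 5·7^0 + 4·7^1 + 1·7^2 + 5·7^3
p-restricted factor λ_0 = (4, 0, 0, 0, 5)
p-restricted factor λ_1 = (3, 2, 6, 5, 4)
p-restricted factor λ_2 = (0, 6, 4, 6, 1)
p-restricted factor λ_3 = (5, 1, 6, 6, 5)

((4, 0, 0, 0, 5), (3, 2, 6, 5, 4), (0, 6, 4, 6, 1), (5, 1, 6, 6, 5))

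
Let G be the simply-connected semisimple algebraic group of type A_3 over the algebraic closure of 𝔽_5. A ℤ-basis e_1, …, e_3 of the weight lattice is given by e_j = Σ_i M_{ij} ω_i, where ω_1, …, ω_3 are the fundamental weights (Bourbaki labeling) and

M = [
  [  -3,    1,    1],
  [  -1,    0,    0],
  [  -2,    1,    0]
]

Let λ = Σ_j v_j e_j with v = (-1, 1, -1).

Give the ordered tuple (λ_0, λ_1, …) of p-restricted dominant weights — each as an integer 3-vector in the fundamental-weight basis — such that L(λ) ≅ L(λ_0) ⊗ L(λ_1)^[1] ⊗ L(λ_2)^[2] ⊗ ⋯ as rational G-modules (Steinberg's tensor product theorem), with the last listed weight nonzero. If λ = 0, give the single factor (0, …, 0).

In the fundamental-weight basis, λ has coordinates c = M·v (v = (-1, 1, -1)):
  c_1 = (-3)·(-1) + (1)·(1) + (1)·(-1) = 3
  c_2 = (-1)·(-1) + (0)·(1) + (0)·(-1) = 1
  c_3 = (-2)·(-1) + (1)·(1) + (0)·(-1) = 3
Expand coordinatewise in base 5:
  c_1 = 3 = 3·5^0
  c_2 = 1 = 1·5^0
  c_3 = 3 = 3·5^0
λ_0 = (3, 1, 3)

((3, 1, 3),)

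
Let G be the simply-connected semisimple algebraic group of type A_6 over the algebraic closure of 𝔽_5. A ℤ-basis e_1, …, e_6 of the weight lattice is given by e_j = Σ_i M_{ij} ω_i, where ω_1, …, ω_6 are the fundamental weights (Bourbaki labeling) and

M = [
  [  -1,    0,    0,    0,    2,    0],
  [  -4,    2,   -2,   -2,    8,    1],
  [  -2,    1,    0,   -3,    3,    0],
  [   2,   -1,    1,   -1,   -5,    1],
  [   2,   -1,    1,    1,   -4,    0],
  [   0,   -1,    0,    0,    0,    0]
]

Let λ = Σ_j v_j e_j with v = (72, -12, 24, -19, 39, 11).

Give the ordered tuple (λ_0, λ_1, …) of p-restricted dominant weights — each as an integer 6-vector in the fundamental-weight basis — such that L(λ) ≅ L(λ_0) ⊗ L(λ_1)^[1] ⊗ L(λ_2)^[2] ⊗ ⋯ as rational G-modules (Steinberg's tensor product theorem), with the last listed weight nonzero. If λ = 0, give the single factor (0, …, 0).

((1, 1, 3, 0, 0, 2), (1, 0, 3, 3, 1, 2))

Converting to the ω-basis (c_i = row i of M dotted with v = (72, -12, 24, -19, 39, 11)):
  c_1 = (-1)·(72) + (0)·(-12) + 0·24 + (0)·(-19) + 2·39 + 0·11 = 6
  c_2 = (-4)·(72) + (2)·(-12) + (-2)·(24) + (-2)·(-19) + 8·39 + 1·11 = 1
  c_3 = (-2)·(72) + (1)·(-12) + 0·24 + (-3)·(-19) + 3·39 + 0·11 = 18
  c_4 = 2·72 + (-1)·(-12) + 1·24 + (-1)·(-19) + (-5)·(39) + 1·11 = 15
  c_5 = 2·72 + (-1)·(-12) + 1·24 + (1)·(-19) + (-4)·(39) + 0·11 = 5
  c_6 = 0·72 + (-1)·(-12) + 0·24 + (0)·(-19) + 0·39 + 0·11 = 12
p = 5; digits c_i = Σ_j d_{ij}·5^j, 0 ≤ d_{ij} < 5:
  c_1 = 6 = 1·5^0 + 1·5^1
  c_2 = 1 = 1·5^0
  c_3 = 18 = 3·5^0 + 3·5^1
  c_4 = 15 = 0·5^0 + 3·5^1
  c_5 = 5 = 0·5^0 + 1·5^1
  c_6 = 12 = 2·5^0 + 2·5^1
p-restricted factor λ_0 = (1, 1, 3, 0, 0, 2)
p-restricted factor λ_1 = (1, 0, 3, 3, 1, 2)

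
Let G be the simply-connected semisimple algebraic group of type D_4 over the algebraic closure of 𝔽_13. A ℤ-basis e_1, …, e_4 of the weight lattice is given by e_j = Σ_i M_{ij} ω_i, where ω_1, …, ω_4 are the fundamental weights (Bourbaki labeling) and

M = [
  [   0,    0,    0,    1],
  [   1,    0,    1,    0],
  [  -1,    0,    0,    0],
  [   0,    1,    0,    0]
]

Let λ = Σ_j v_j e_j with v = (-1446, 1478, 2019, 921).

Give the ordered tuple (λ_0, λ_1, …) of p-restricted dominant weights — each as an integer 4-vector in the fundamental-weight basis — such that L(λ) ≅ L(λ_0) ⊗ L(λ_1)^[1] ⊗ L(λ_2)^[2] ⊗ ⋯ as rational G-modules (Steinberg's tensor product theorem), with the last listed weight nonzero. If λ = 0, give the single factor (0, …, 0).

ω-coordinates c = M·v, v = (-1446, 1478, 2019, 921):
  c_1 = 0*-1446 + 0*1478 + 0*2019 + 1*921 = 921
  c_2 = 1*-1446 + 0*1478 + 1*2019 + 0*921 = 573
  c_3 = -1*-1446 + 0*1478 + 0*2019 + 0*921 = 1446
  c_4 = 0*-1446 + 1*1478 + 0*2019 + 0*921 = 1478
p = 13; digits c_i = Σ_j d_{ij}·13^j, 0 ≤ d_{ij} < 13:
  c_1 = 921 = 11·13^0 + 5·13^1 + 5·13^2
  c_2 = 573 = 1·13^0 + 5·13^1 + 3·13^2
  c_3 = 1446 = 3·13^0 + 7·13^1 + 8·13^2
  c_4 = 1478 = 9·13^0 + 9·13^1 + 8·13^2
p-restricted factor λ_0 = (11, 1, 3, 9)
p-restricted factor λ_1 = (5, 5, 7, 9)
p-restricted factor λ_2 = (5, 3, 8, 8)

((11, 1, 3, 9), (5, 5, 7, 9), (5, 3, 8, 8))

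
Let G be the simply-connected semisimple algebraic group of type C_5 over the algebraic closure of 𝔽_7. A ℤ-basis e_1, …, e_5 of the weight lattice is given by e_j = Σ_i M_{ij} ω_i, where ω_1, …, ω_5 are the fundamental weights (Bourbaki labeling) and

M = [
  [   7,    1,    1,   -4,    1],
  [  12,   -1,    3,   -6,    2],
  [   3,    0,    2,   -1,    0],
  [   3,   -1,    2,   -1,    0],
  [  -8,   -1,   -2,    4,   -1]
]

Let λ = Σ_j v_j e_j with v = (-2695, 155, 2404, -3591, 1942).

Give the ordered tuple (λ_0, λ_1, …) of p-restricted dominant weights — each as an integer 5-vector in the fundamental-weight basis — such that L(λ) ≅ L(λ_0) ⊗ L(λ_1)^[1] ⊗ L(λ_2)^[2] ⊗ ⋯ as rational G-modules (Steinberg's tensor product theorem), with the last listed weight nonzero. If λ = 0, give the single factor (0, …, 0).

ω-coordinates c = M·v, v = (-2695, 155, 2404, -3591, 1942):
  c_1 = (7)·(-2695) + (1)·(155) + (1)·(2404) + (-4)·(-3591) + (1)·(1942) = 0
  c_2 = (12)·(-2695) + (-1)·(155) + (3)·(2404) + (-6)·(-3591) + (2)·(1942) = 147
  c_3 = (3)·(-2695) + (0)·(155) + (2)·(2404) + (-1)·(-3591) + (0)·(1942) = 314
  c_4 = (3)·(-2695) + (-1)·(155) + (2)·(2404) + (-1)·(-3591) + (0)·(1942) = 159
  c_5 = (-8)·(-2695) + (-1)·(155) + (-2)·(2404) + (4)·(-3591) + (-1)·(1942) = 291
p = 7; digits c_i = Σ_j d_{ij}·7^j, 0 ≤ d_{ij} < 7:
  c_1 = 0
  c_2 = 147 = 0·7^0 + 0·7^1 + 3·7^2
  c_3 = 314 = 6·7^0 + 2·7^1 + 6·7^2
  c_4 = 159 = 5·7^0 + 1·7^1 + 3·7^2
  c_5 = 291 = 4·7^0 + 6·7^1 + 5·7^2
λ_0 = (0, 0, 6, 5, 4)
λ_1 = (0, 0, 2, 1, 6)
λ_2 = (0, 3, 6, 3, 5)

((0, 0, 6, 5, 4), (0, 0, 2, 1, 6), (0, 3, 6, 3, 5))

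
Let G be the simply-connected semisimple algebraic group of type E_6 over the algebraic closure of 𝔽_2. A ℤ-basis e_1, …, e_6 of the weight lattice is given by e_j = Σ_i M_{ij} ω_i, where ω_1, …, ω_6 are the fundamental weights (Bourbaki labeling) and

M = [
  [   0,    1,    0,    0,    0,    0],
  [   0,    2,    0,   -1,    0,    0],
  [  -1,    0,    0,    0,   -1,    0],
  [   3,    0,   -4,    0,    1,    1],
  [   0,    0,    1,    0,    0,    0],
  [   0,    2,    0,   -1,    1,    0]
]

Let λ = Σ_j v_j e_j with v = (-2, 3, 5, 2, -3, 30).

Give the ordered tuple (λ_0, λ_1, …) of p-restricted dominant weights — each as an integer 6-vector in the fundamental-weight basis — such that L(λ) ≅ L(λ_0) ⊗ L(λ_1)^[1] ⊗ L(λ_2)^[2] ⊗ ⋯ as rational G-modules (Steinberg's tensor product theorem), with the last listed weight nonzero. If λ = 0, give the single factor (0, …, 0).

In the fundamental-weight basis, λ has coordinates c = M·v (v = (-2, 3, 5, 2, -3, 30)):
  c_1 = (0)·(-2) + (1)·(3) + (0)·(5) + (0)·(2) + (0)·(-3) + (0)·(30) = 3
  c_2 = (0)·(-2) + (2)·(3) + (0)·(5) + (-1)·(2) + (0)·(-3) + (0)·(30) = 4
  c_3 = (-1)·(-2) + (0)·(3) + (0)·(5) + (0)·(2) + (-1)·(-3) + (0)·(30) = 5
  c_4 = (3)·(-2) + (0)·(3) + (-4)·(5) + (0)·(2) + (1)·(-3) + (1)·(30) = 1
  c_5 = (0)·(-2) + (0)·(3) + (1)·(5) + (0)·(2) + (0)·(-3) + (0)·(30) = 5
  c_6 = (0)·(-2) + (2)·(3) + (0)·(5) + (-1)·(2) + (1)·(-3) + (0)·(30) = 1
p = 2; digits c_i = Σ_j d_{ij}·2^j, 0 ≤ d_{ij} < 2:
  c_1 = 3 = 1·2^0 + 1·2^1
  c_2 = 4 = 0·2^0 + 0·2^1 + 1·2^2
  c_3 = 5 = 1·2^0 + 0·2^1 + 1·2^2
  c_4 = 1 = 1·2^0
  c_5 = 5 = 1·2^0 + 0·2^1 + 1·2^2
  c_6 = 1 = 1·2^0
λ_0 = (1, 0, 1, 1, 1, 1)
λ_1 = (1, 0, 0, 0, 0, 0)
λ_2 = (0, 1, 1, 0, 1, 0)

((1, 0, 1, 1, 1, 1), (1, 0, 0, 0, 0, 0), (0, 1, 1, 0, 1, 0))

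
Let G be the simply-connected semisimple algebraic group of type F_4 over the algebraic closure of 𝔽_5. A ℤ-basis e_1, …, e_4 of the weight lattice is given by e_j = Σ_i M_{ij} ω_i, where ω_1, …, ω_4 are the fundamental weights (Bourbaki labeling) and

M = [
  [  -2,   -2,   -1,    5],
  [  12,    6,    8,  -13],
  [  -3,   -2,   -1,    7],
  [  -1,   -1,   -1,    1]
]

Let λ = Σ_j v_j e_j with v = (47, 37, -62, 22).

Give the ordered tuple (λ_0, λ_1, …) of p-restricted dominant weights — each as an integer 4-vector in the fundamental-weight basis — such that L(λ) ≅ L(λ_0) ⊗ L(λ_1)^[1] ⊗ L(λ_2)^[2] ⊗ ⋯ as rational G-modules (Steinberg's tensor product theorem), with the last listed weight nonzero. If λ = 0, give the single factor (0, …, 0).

((4, 4, 1, 0),)

ω-coordinates c = M·v, v = (47, 37, -62, 22):
  c_1 = (-2)·(47) + (-2)·(37) + (-1)·(-62) + 5·22 = 4
  c_2 = 12·47 + 6·37 + (8)·(-62) + (-13)·(22) = 4
  c_3 = (-3)·(47) + (-2)·(37) + (-1)·(-62) + 7·22 = 1
  c_4 = (-1)·(47) + (-1)·(37) + (-1)·(-62) + 1·22 = 0
Expand coordinatewise in base 5:
  c_1 = 4 = 4·5^0
  c_2 = 4 = 4·5^0
  c_3 = 1 = 1·5^0
  c_4 = 0
λ_0 = (4, 4, 1, 0)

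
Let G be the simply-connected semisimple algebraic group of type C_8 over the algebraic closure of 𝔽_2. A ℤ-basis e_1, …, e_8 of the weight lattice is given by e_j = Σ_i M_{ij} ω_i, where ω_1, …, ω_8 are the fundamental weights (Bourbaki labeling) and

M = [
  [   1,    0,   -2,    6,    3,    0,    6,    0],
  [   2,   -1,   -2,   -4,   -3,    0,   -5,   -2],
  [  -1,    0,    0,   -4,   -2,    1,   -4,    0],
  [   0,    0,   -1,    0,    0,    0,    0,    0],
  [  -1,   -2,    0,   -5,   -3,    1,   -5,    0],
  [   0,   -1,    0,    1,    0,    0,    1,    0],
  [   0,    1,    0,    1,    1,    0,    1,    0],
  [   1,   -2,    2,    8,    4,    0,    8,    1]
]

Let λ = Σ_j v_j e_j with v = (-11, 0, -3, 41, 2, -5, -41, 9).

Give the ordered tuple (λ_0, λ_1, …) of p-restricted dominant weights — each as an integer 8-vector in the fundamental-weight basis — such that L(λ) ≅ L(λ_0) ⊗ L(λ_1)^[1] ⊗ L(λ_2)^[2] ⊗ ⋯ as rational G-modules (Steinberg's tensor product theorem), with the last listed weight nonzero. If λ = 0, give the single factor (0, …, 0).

Compute c_i = Σ_j M_{ij} v_j with v = (-11, 0, -3, 41, 2, -5, -41, 9):
  c_1 = 1*-11 + 0*0 + -2*-3 + 6*41 + 3*2 + 0*-5 + 6*-41 + 0*9 = 1
  c_2 = 2*-11 + -1*0 + -2*-3 + -4*41 + -3*2 + 0*-5 + -5*-41 + -2*9 = 1
  c_3 = -1*-11 + 0*0 + 0*-3 + -4*41 + -2*2 + 1*-5 + -4*-41 + 0*9 = 2
  c_4 = 0*-11 + 0*0 + -1*-3 + 0*41 + 0*2 + 0*-5 + 0*-41 + 0*9 = 3
  c_5 = -1*-11 + -2*0 + 0*-3 + -5*41 + -3*2 + 1*-5 + -5*-41 + 0*9 = 0
  c_6 = 0*-11 + -1*0 + 0*-3 + 1*41 + 0*2 + 0*-5 + 1*-41 + 0*9 = 0
  c_7 = 0*-11 + 1*0 + 0*-3 + 1*41 + 1*2 + 0*-5 + 1*-41 + 0*9 = 2
  c_8 = 1*-11 + -2*0 + 2*-3 + 8*41 + 4*2 + 0*-5 + 8*-41 + 1*9 = 0
Writing each c_i in base p = 2:
  c_1 = 1 = 1·2^0
  c_2 = 1 = 1·2^0
  c_3 = 2 = 0·2^0 + 1·2^1
  c_4 = 3 = 1·2^0 + 1·2^1
  c_5 = 0
  c_6 = 0
  c_7 = 2 = 0·2^0 + 1·2^1
  c_8 = 0
p-restricted factor λ_0 = (1, 1, 0, 1, 0, 0, 0, 0)
p-restricted factor λ_1 = (0, 0, 1, 1, 0, 0, 1, 0)

((1, 1, 0, 1, 0, 0, 0, 0), (0, 0, 1, 1, 0, 0, 1, 0))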